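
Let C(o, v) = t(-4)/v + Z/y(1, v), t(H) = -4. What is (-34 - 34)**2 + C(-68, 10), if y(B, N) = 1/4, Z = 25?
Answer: 23618/5 ≈ 4723.6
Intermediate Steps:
y(B, N) = 1/4
C(o, v) = 100 - 4/v (C(o, v) = -4/v + 25/(1/4) = -4/v + 25*4 = -4/v + 100 = 100 - 4/v)
(-34 - 34)**2 + C(-68, 10) = (-34 - 34)**2 + (100 - 4/10) = (-68)**2 + (100 - 4*1/10) = 4624 + (100 - 2/5) = 4624 + 498/5 = 23618/5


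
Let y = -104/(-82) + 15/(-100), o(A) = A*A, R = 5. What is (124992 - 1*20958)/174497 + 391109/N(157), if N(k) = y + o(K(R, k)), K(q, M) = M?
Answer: 58065674015158/3527124787209 ≈ 16.463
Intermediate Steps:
o(A) = A²
y = 917/820 (y = -104*(-1/82) + 15*(-1/100) = 52/41 - 3/20 = 917/820 ≈ 1.1183)
N(k) = 917/820 + k²
(124992 - 1*20958)/174497 + 391109/N(157) = (124992 - 1*20958)/174497 + 391109/(917/820 + 157²) = (124992 - 20958)*(1/174497) + 391109/(917/820 + 24649) = 104034*(1/174497) + 391109/(20213097/820) = 104034/174497 + 391109*(820/20213097) = 104034/174497 + 320709380/20213097 = 58065674015158/3527124787209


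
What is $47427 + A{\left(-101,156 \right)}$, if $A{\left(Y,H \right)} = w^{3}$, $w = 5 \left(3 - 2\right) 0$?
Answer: $47427$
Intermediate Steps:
$w = 0$ ($w = 5 \left(3 - 2\right) 0 = 5 \cdot 1 \cdot 0 = 5 \cdot 0 = 0$)
$A{\left(Y,H \right)} = 0$ ($A{\left(Y,H \right)} = 0^{3} = 0$)
$47427 + A{\left(-101,156 \right)} = 47427 + 0 = 47427$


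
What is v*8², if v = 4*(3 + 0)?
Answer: 768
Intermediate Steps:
v = 12 (v = 4*3 = 12)
v*8² = 12*8² = 12*64 = 768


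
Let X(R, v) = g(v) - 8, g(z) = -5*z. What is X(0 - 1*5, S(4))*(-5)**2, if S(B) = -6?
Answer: 550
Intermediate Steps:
X(R, v) = -8 - 5*v (X(R, v) = -5*v - 8 = -8 - 5*v)
X(0 - 1*5, S(4))*(-5)**2 = (-8 - 5*(-6))*(-5)**2 = (-8 + 30)*25 = 22*25 = 550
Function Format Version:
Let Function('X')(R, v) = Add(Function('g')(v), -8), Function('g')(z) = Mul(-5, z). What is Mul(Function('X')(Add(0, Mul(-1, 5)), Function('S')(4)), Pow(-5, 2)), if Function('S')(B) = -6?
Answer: 550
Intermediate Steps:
Function('X')(R, v) = Add(-8, Mul(-5, v)) (Function('X')(R, v) = Add(Mul(-5, v), -8) = Add(-8, Mul(-5, v)))
Mul(Function('X')(Add(0, Mul(-1, 5)), Function('S')(4)), Pow(-5, 2)) = Mul(Add(-8, Mul(-5, -6)), Pow(-5, 2)) = Mul(Add(-8, 30), 25) = Mul(22, 25) = 550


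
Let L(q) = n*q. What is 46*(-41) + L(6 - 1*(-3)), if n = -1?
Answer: -1895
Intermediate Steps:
L(q) = -q
46*(-41) + L(6 - 1*(-3)) = 46*(-41) - (6 - 1*(-3)) = -1886 - (6 + 3) = -1886 - 1*9 = -1886 - 9 = -1895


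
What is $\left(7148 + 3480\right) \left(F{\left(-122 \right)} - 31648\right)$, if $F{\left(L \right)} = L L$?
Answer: $-178167792$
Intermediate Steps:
$F{\left(L \right)} = L^{2}$
$\left(7148 + 3480\right) \left(F{\left(-122 \right)} - 31648\right) = \left(7148 + 3480\right) \left(\left(-122\right)^{2} - 31648\right) = 10628 \left(14884 - 31648\right) = 10628 \left(-16764\right) = -178167792$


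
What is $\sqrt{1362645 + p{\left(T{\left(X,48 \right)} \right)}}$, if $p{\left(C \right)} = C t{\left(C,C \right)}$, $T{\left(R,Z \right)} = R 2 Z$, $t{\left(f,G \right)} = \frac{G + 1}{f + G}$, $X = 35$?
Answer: $\frac{\sqrt{5457302}}{2} \approx 1168.0$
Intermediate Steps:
$t{\left(f,G \right)} = \frac{1 + G}{G + f}$
$T{\left(R,Z \right)} = 2 R Z$
$p{\left(C \right)} = \frac{1}{2} + \frac{C}{2}$ ($p{\left(C \right)} = C \frac{1 + C}{C + C} = C \frac{1 + C}{2 C} = \frac{1}{2} + \frac{C}{2}$)
$\sqrt{1362645 + p{\left(T{\left(X,48 \right)} \right)}} = \sqrt{1362645 + \left(\frac{1}{2} + \frac{2 \cdot 35 \cdot 48}{2}\right)} = \sqrt{1362645 + \left(\frac{1}{2} + \frac{1}{2} \cdot 3360\right)} = \sqrt{1362645 + \left(\frac{1}{2} + 1680\right)} = \sqrt{1362645 + \frac{3361}{2}} = \sqrt{\frac{2728651}{2}} = \frac{\sqrt{5457302}}{2}$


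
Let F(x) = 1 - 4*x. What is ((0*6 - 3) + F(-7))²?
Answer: 676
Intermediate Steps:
((0*6 - 3) + F(-7))² = ((0*6 - 3) + (1 - 4*(-7)))² = ((0 - 3) + (1 + 28))² = (-3 + 29)² = 26² = 676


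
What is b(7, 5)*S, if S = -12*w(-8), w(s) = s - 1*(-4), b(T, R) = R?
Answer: 240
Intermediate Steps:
w(s) = 4 + s (w(s) = s + 4 = 4 + s)
S = 48 (S = -12*(4 - 8) = -12*(-4) = 48)
b(7, 5)*S = 5*48 = 240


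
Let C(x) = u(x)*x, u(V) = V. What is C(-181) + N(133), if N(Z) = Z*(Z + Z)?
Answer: 68139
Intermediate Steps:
C(x) = x² (C(x) = x*x = x²)
N(Z) = 2*Z² (N(Z) = Z*(2*Z) = 2*Z²)
C(-181) + N(133) = (-181)² + 2*133² = 32761 + 2*17689 = 32761 + 35378 = 68139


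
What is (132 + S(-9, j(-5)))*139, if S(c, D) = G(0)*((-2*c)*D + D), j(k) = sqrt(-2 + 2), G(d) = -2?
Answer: 18348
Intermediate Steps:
j(k) = 0 (j(k) = sqrt(0) = 0)
S(c, D) = -2*D + 4*D*c (S(c, D) = -2*((-2*c)*D + D) = -2*(-2*D*c + D) = -2*(D - 2*D*c) = -2*D + 4*D*c)
(132 + S(-9, j(-5)))*139 = (132 + 2*0*(-1 + 2*(-9)))*139 = (132 + 2*0*(-1 - 18))*139 = (132 + 2*0*(-19))*139 = (132 + 0)*139 = 132*139 = 18348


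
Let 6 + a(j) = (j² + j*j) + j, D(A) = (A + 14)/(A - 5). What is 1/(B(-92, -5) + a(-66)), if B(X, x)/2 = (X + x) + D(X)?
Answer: 97/819418 ≈ 0.00011838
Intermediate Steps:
D(A) = (14 + A)/(-5 + A)
a(j) = -6 + j + 2*j² (a(j) = -6 + ((j² + j*j) + j) = -6 + ((j² + j²) + j) = -6 + (2*j² + j) = -6 + (j + 2*j²) = -6 + j + 2*j²)
B(X, x) = 2*X + 2*x + 2*(14 + X)/(-5 + X) (B(X, x) = 2*((X + x) + (14 + X)/(-5 + X)) = 2*(X + x + (14 + X)/(-5 + X)) = 2*X + 2*x + 2*(14 + X)/(-5 + X))
1/(B(-92, -5) + a(-66)) = 1/(2*(14 - 92 + (-5 - 92)*(-92 - 5))/(-5 - 92) + (-6 - 66 + 2*(-66)²)) = 1/(2*(14 - 92 - 97*(-97))/(-97) + (-6 - 66 + 2*4356)) = 1/(2*(-1/97)*(14 - 92 + 9409) + (-6 - 66 + 8712)) = 1/(2*(-1/97)*9331 + 8640) = 1/(-18662/97 + 8640) = 1/(819418/97) = 97/819418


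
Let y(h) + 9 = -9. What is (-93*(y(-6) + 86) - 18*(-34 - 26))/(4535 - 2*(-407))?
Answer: -1748/1783 ≈ -0.98037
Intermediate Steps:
y(h) = -18 (y(h) = -9 - 9 = -18)
(-93*(y(-6) + 86) - 18*(-34 - 26))/(4535 - 2*(-407)) = (-93*(-18 + 86) - 18*(-34 - 26))/(4535 - 2*(-407)) = (-93*68 - 18*(-60))/(4535 + 814) = (-6324 + 1080)/5349 = -5244*1/5349 = -1748/1783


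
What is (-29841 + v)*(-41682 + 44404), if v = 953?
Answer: -78633136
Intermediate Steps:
(-29841 + v)*(-41682 + 44404) = (-29841 + 953)*(-41682 + 44404) = -28888*2722 = -78633136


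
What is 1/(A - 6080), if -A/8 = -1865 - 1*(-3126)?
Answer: -1/16168 ≈ -6.1851e-5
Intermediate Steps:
A = -10088 (A = -8*(-1865 - 1*(-3126)) = -8*(-1865 + 3126) = -8*1261 = -10088)
1/(A - 6080) = 1/(-10088 - 6080) = 1/(-16168) = -1/16168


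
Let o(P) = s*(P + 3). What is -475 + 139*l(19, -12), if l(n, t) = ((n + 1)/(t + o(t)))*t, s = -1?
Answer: 10645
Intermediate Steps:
o(P) = -3 - P (o(P) = -(P + 3) = -(3 + P) = -3 - P)
l(n, t) = t*(-⅓ - n/3) (l(n, t) = ((n + 1)/(t + (-3 - t)))*t = ((1 + n)/(-3))*t = ((1 + n)*(-⅓))*t = (-⅓ - n/3)*t = t*(-⅓ - n/3))
-475 + 139*l(19, -12) = -475 + 139*(-⅓*(-12)*(1 + 19)) = -475 + 139*(-⅓*(-12)*20) = -475 + 139*80 = -475 + 11120 = 10645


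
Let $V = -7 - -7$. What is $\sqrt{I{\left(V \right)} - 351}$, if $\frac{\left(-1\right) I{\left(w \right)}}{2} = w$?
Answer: $3 i \sqrt{39} \approx 18.735 i$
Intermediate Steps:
$V = 0$ ($V = -7 + 7 = 0$)
$I{\left(w \right)} = - 2 w$
$\sqrt{I{\left(V \right)} - 351} = \sqrt{\left(-2\right) 0 - 351} = \sqrt{0 - 351} = \sqrt{-351} = 3 i \sqrt{39}$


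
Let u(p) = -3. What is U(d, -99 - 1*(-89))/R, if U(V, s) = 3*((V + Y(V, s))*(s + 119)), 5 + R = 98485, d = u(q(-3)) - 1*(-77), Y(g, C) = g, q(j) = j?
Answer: 12099/24620 ≈ 0.49143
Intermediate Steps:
d = 74 (d = -3 - 1*(-77) = -3 + 77 = 74)
R = 98480 (R = -5 + 98485 = 98480)
U(V, s) = 6*V*(119 + s) (U(V, s) = 3*((V + V)*(s + 119)) = 3*((2*V)*(119 + s)) = 3*(2*V*(119 + s)) = 6*V*(119 + s))
U(d, -99 - 1*(-89))/R = (6*74*(119 + (-99 - 1*(-89))))/98480 = (6*74*(119 + (-99 + 89)))*(1/98480) = (6*74*(119 - 10))*(1/98480) = (6*74*109)*(1/98480) = 48396*(1/98480) = 12099/24620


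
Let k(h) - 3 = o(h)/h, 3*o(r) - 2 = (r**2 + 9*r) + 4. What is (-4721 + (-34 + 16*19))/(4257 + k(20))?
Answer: -133530/128093 ≈ -1.0424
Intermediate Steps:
o(r) = 2 + 3*r + r**2/3 (o(r) = 2/3 + ((r**2 + 9*r) + 4)/3 = 2/3 + (4 + r**2 + 9*r)/3 = 2/3 + (4/3 + 3*r + r**2/3) = 2 + 3*r + r**2/3)
k(h) = 3 + (2 + 3*h + h**2/3)/h
(-4721 + (-34 + 16*19))/(4257 + k(20)) = (-4721 + (-34 + 16*19))/(4257 + (6 + 2/20 + (1/3)*20)) = (-4721 + (-34 + 304))/(4257 + (6 + 2*(1/20) + 20/3)) = (-4721 + 270)/(4257 + (6 + 1/10 + 20/3)) = -4451/(4257 + 383/30) = -4451/128093/30 = -4451*30/128093 = -133530/128093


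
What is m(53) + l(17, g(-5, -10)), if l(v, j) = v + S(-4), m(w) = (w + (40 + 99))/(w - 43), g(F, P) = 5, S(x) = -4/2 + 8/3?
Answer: 553/15 ≈ 36.867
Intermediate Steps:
S(x) = ⅔ (S(x) = -4*½ + 8*(⅓) = -2 + 8/3 = ⅔)
m(w) = (139 + w)/(-43 + w) (m(w) = (w + 139)/(-43 + w) = (139 + w)/(-43 + w))
l(v, j) = ⅔ + v (l(v, j) = v + ⅔ = ⅔ + v)
m(53) + l(17, g(-5, -10)) = (139 + 53)/(-43 + 53) + (⅔ + 17) = 192/10 + 53/3 = (⅒)*192 + 53/3 = 96/5 + 53/3 = 553/15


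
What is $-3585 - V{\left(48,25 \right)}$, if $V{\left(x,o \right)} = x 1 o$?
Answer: $-4785$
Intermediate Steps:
$V{\left(x,o \right)} = o x$ ($V{\left(x,o \right)} = x o = o x$)
$-3585 - V{\left(48,25 \right)} = -3585 - 25 \cdot 48 = -3585 - 1200 = -4785$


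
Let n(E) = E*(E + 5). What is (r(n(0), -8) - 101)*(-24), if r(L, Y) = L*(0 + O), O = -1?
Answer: 2424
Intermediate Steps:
n(E) = E*(5 + E)
r(L, Y) = -L (r(L, Y) = L*(0 - 1) = L*(-1) = -L)
(r(n(0), -8) - 101)*(-24) = (-0*(5 + 0) - 101)*(-24) = (-0*5 - 101)*(-24) = (-1*0 - 101)*(-24) = (0 - 101)*(-24) = -101*(-24) = 2424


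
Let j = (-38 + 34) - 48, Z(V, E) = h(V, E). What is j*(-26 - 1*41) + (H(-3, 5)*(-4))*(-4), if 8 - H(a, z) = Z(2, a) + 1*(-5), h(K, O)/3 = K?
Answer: 3596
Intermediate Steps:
h(K, O) = 3*K
Z(V, E) = 3*V
j = -52 (j = -4 - 48 = -52)
H(a, z) = 7 (H(a, z) = 8 - (3*2 + 1*(-5)) = 8 - (6 - 5) = 8 - 1*1 = 8 - 1 = 7)
j*(-26 - 1*41) + (H(-3, 5)*(-4))*(-4) = -52*(-26 - 1*41) + (7*(-4))*(-4) = -52*(-26 - 41) - 28*(-4) = -52*(-67) + 112 = 3484 + 112 = 3596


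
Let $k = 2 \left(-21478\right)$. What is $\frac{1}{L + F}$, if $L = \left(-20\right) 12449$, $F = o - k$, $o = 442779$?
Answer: $\frac{1}{236755} \approx 4.2238 \cdot 10^{-6}$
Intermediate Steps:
$k = -42956$
$F = 485735$ ($F = 442779 - -42956 = 442779 + 42956 = 485735$)
$L = -248980$
$\frac{1}{L + F} = \frac{1}{-248980 + 485735} = \frac{1}{236755}$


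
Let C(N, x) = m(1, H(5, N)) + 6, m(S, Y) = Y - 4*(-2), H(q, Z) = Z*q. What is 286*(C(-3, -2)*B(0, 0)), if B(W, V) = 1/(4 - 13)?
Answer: 286/9 ≈ 31.778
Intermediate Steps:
B(W, V) = -⅑ (B(W, V) = 1/(-9) = -⅑)
m(S, Y) = 8 + Y (m(S, Y) = Y + 8 = 8 + Y)
C(N, x) = 14 + 5*N (C(N, x) = (8 + N*5) + 6 = (8 + 5*N) + 6 = 14 + 5*N)
286*(C(-3, -2)*B(0, 0)) = 286*((14 + 5*(-3))*(-⅑)) = 286*((14 - 15)*(-⅑)) = 286*(-1*(-⅑)) = 286*(⅑) = 286/9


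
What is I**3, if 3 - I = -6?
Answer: 729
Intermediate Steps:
I = 9 (I = 3 - 1*(-6) = 3 + 6 = 9)
I**3 = 9**3 = 729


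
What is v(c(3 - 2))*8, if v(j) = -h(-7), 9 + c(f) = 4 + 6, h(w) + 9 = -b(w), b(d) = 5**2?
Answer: 272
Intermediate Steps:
b(d) = 25
h(w) = -34 (h(w) = -9 - 1*25 = -9 - 25 = -34)
c(f) = 1 (c(f) = -9 + (4 + 6) = -9 + 10 = 1)
v(j) = 34 (v(j) = -1*(-34) = 34)
v(c(3 - 2))*8 = 34*8 = 272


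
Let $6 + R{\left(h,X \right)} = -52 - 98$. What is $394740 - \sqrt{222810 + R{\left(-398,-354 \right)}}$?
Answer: $394740 - \sqrt{222654} \approx 3.9427 \cdot 10^{5}$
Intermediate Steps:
$R{\left(h,X \right)} = -156$ ($R{\left(h,X \right)} = -6 - 150 = -156$)
$394740 - \sqrt{222810 + R{\left(-398,-354 \right)}} = 394740 - \sqrt{222810 - 156} = 394740 - \sqrt{222654}$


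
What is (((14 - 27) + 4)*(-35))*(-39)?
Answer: -12285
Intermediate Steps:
(((14 - 27) + 4)*(-35))*(-39) = ((-13 + 4)*(-35))*(-39) = -9*(-35)*(-39) = 315*(-39) = -12285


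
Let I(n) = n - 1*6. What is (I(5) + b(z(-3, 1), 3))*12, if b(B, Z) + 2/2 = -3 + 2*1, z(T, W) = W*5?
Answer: -36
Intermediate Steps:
z(T, W) = 5*W
I(n) = -6 + n (I(n) = n - 6 = -6 + n)
b(B, Z) = -2 (b(B, Z) = -1 + (-3 + 2*1) = -1 + (-3 + 2) = -1 - 1 = -2)
(I(5) + b(z(-3, 1), 3))*12 = ((-6 + 5) - 2)*12 = (-1 - 2)*12 = -3*12 = -36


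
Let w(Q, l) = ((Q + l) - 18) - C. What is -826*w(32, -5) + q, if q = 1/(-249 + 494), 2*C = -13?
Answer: -3136734/245 ≈ -12803.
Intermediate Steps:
C = -13/2 (C = (1/2)*(-13) = -13/2 ≈ -6.5000)
w(Q, l) = -23/2 + Q + l (w(Q, l) = ((Q + l) - 18) - 1*(-13/2) = (-18 + Q + l) + 13/2 = -23/2 + Q + l)
q = 1/245 ≈ 0.0040816
-826*w(32, -5) + q = -826*(-23/2 + 32 - 5) + 1/245 = -826*31/2 + 1/245 = -12803 + 1/245 = -3136734/245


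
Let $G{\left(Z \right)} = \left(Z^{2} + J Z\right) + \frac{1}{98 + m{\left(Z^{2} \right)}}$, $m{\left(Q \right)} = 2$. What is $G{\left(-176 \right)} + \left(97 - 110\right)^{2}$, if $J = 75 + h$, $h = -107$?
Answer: $\frac{3677701}{100} \approx 36777.0$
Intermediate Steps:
$J = -32$ ($J = 75 - 107 = -32$)
$G{\left(Z \right)} = \frac{1}{100} + Z^{2} - 32 Z$ ($G{\left(Z \right)} = \left(Z^{2} - 32 Z\right) + \frac{1}{98 + 2} = \left(Z^{2} - 32 Z\right) + \frac{1}{100} = \frac{1}{100} + Z^{2} - 32 Z$)
$G{\left(-176 \right)} + \left(97 - 110\right)^{2} = \left(\frac{1}{100} + \left(-176\right)^{2} - -5632\right) + \left(97 - 110\right)^{2} = \left(\frac{1}{100} + 30976 + 5632\right) + \left(-13\right)^{2} = \frac{3660801}{100} + 169 = \frac{3677701}{100}$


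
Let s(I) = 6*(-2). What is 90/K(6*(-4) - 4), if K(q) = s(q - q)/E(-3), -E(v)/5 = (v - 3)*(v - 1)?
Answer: 900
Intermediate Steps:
E(v) = -5*(-1 + v)*(-3 + v) (E(v) = -5*(v - 3)*(v - 1) = -5*(-3 + v)*(-1 + v) = -5*(-1 + v)*(-3 + v))
s(I) = -12
K(q) = ⅒ (K(q) = -12/(-15 - 5*(-3)² + 20*(-3)) = -12/(-15 - 5*9 - 60) = -12/(-15 - 45 - 60) = -12/(-120) = -12*(-1/120) = ⅒)
90/K(6*(-4) - 4) = 90/(⅒) = 10*90 = 900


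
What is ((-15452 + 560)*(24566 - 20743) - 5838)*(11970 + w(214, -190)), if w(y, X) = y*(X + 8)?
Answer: 1536072123012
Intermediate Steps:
w(y, X) = y*(8 + X)
((-15452 + 560)*(24566 - 20743) - 5838)*(11970 + w(214, -190)) = ((-15452 + 560)*(24566 - 20743) - 5838)*(11970 + 214*(8 - 190)) = (-14892*3823 - 5838)*(11970 + 214*(-182)) = (-56932116 - 5838)*(11970 - 38948) = -56937954*(-26978) = 1536072123012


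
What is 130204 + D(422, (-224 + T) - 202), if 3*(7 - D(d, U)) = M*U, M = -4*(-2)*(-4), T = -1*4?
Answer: 376873/3 ≈ 1.2562e+5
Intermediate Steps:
T = -4
M = -32 (M = 8*(-4) = -32)
D(d, U) = 7 + 32*U/3 (D(d, U) = 7 - (-32)*U/3 = 7 + 32*U/3)
130204 + D(422, (-224 + T) - 202) = 130204 + (7 + 32*((-224 - 4) - 202)/3) = 130204 + (7 + 32*(-228 - 202)/3) = 130204 + (7 + (32/3)*(-430)) = 130204 + (7 - 13760/3) = 130204 - 13739/3 = 376873/3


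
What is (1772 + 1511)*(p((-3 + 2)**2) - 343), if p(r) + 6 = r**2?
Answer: -1142484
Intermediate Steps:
p(r) = -6 + r**2
(1772 + 1511)*(p((-3 + 2)**2) - 343) = (1772 + 1511)*((-6 + ((-3 + 2)**2)**2) - 343) = 3283*((-6 + ((-1)**2)**2) - 343) = 3283*((-6 + 1**2) - 343) = 3283*((-6 + 1) - 343) = 3283*(-5 - 343) = 3283*(-348) = -1142484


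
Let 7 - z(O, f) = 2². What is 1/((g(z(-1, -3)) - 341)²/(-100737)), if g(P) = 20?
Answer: -11193/11449 ≈ -0.97764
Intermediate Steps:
z(O, f) = 3 (z(O, f) = 7 - 1*2² = 7 - 1*4 = 7 - 4 = 3)
1/((g(z(-1, -3)) - 341)²/(-100737)) = 1/((20 - 341)²/(-100737)) = 1/((-321)²*(-1/100737)) = 1/(103041*(-1/100737)) = 1/(-11449/11193) = -11193/11449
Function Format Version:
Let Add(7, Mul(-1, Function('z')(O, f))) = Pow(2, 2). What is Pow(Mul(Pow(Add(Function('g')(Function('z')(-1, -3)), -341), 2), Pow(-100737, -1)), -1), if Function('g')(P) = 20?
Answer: Rational(-11193, 11449) ≈ -0.97764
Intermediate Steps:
Function('z')(O, f) = 3 (Function('z')(O, f) = Add(7, Mul(-1, Pow(2, 2))) = Add(7, Mul(-1, 4)) = Add(7, -4) = 3)
Pow(Mul(Pow(Add(Function('g')(Function('z')(-1, -3)), -341), 2), Pow(-100737, -1)), -1) = Pow(Mul(Pow(Add(20, -341), 2), Pow(-100737, -1)), -1) = Pow(Mul(Pow(-321, 2), Rational(-1, 100737)), -1) = Pow(Mul(103041, Rational(-1, 100737)), -1) = Pow(Rational(-11449, 11193), -1) = Rational(-11193, 11449)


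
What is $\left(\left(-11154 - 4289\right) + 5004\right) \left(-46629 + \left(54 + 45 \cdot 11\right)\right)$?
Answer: $481029120$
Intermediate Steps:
$\left(\left(-11154 - 4289\right) + 5004\right) \left(-46629 + \left(54 + 45 \cdot 11\right)\right) = \left(-15443 + 5004\right) \left(-46629 + \left(54 + 495\right)\right) = - 10439 \left(-46629 + 549\right) = \left(-10439\right) \left(-46080\right) = 481029120$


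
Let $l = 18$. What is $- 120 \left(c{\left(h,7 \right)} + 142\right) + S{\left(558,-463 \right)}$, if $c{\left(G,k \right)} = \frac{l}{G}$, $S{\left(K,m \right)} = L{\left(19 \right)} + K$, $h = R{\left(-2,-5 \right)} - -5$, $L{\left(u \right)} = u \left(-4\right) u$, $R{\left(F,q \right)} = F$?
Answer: $-18646$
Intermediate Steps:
$L{\left(u \right)} = - 4 u^{2}$ ($L{\left(u \right)} = - 4 u u = - 4 u^{2}$)
$h = 3$ ($h = -2 - -5 = -2 + 5 = 3$)
$S{\left(K,m \right)} = -1444 + K$ ($S{\left(K,m \right)} = - 4 \cdot 19^{2} + K = \left(-4\right) 361 + K = -1444 + K$)
$c{\left(G,k \right)} = \frac{18}{G}$
$- 120 \left(c{\left(h,7 \right)} + 142\right) + S{\left(558,-463 \right)} = - 120 \left(\frac{18}{3} + 142\right) + \left(-1444 + 558\right) = - 120 \left(18 \cdot \frac{1}{3} + 142\right) - 886 = - 120 \left(6 + 142\right) - 886 = \left(-120\right) 148 - 886 = -17760 - 886 = -18646$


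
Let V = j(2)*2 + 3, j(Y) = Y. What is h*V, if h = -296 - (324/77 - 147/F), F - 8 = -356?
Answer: -2685229/1276 ≈ -2104.4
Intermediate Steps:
F = -348 (F = 8 - 356 = -348)
h = -2685229/8932 (h = -296 - (324/77 - 147/(-348)) = -296 - (324*(1/77) - 147*(-1/348)) = -296 - (324/77 + 49/116) = -296 - 1*41357/8932 = -296 - 41357/8932 = -2685229/8932 ≈ -300.63)
V = 7 (V = 2*2 + 3 = 4 + 3 = 7)
h*V = -2685229/8932*7 = -2685229/1276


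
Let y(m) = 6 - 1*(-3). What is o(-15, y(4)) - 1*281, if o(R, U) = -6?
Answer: -287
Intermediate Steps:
y(m) = 9 (y(m) = 6 + 3 = 9)
o(-15, y(4)) - 1*281 = -6 - 1*281 = -6 - 281 = -287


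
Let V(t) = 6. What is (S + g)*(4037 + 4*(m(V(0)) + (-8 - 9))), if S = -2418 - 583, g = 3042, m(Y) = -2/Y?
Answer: 488023/3 ≈ 1.6267e+5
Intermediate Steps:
S = -3001
(S + g)*(4037 + 4*(m(V(0)) + (-8 - 9))) = (-3001 + 3042)*(4037 + 4*(-2/6 + (-8 - 9))) = 41*(4037 + 4*(-2*⅙ - 17)) = 41*(4037 + 4*(-⅓ - 17)) = 41*(4037 + 4*(-52/3)) = 41*(4037 - 208/3) = 41*(11903/3) = 488023/3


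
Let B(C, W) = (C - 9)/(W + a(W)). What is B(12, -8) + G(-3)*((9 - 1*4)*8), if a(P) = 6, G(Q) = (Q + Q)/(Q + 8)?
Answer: -99/2 ≈ -49.500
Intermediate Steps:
G(Q) = 2*Q/(8 + Q) (G(Q) = (2*Q)/(8 + Q) = 2*Q/(8 + Q))
B(C, W) = (-9 + C)/(6 + W) (B(C, W) = (C - 9)/(W + 6) = (-9 + C)/(6 + W))
B(12, -8) + G(-3)*((9 - 1*4)*8) = (-9 + 12)/(6 - 8) + (2*(-3)/(8 - 3))*((9 - 1*4)*8) = 3/(-2) + (2*(-3)/5)*((9 - 4)*8) = -½*3 + (2*(-3)*(⅕))*(5*8) = -3/2 - 6/5*40 = -3/2 - 48 = -99/2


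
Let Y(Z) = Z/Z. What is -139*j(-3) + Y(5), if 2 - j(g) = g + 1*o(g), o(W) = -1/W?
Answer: -1943/3 ≈ -647.67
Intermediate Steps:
Y(Z) = 1
j(g) = 2 + 1/g - g (j(g) = 2 - (g + 1*(-1/g)) = 2 - (g - 1/g) = 2 + (1/g - g) = 2 + 1/g - g)
-139*j(-3) + Y(5) = -139*(2 + 1/(-3) - 1*(-3)) + 1 = -139*(2 - ⅓ + 3) + 1 = -139*14/3 + 1 = -1946/3 + 1 = -1943/3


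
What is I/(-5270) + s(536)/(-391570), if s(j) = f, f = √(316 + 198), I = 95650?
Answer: -9565/527 - √514/391570 ≈ -18.150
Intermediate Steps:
f = √514 ≈ 22.672
s(j) = √514
I/(-5270) + s(536)/(-391570) = 95650/(-5270) + √514/(-391570) = 95650*(-1/5270) + √514*(-1/391570) = -9565/527 - √514/391570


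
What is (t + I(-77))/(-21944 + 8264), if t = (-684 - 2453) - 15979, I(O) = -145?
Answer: 19261/13680 ≈ 1.4080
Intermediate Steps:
t = -19116 (t = -3137 - 15979 = -19116)
(t + I(-77))/(-21944 + 8264) = (-19116 - 145)/(-21944 + 8264) = -19261/(-13680) = -19261*(-1/13680) = 19261/13680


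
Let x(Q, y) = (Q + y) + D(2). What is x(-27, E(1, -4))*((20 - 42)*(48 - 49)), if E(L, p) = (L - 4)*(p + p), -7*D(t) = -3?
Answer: -396/7 ≈ -56.571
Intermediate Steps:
D(t) = 3/7 (D(t) = -⅐*(-3) = 3/7)
E(L, p) = 2*p*(-4 + L) (E(L, p) = (-4 + L)*(2*p) = 2*p*(-4 + L))
x(Q, y) = 3/7 + Q + y (x(Q, y) = (Q + y) + 3/7 = 3/7 + Q + y)
x(-27, E(1, -4))*((20 - 42)*(48 - 49)) = (3/7 - 27 + 2*(-4)*(-4 + 1))*((20 - 42)*(48 - 49)) = (3/7 - 27 + 2*(-4)*(-3))*(-22*(-1)) = (3/7 - 27 + 24)*22 = -18/7*22 = -396/7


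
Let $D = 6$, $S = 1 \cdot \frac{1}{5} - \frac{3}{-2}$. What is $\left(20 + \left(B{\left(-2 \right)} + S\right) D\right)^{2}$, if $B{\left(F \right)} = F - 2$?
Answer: $\frac{961}{25} \approx 38.44$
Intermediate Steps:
$B{\left(F \right)} = -2 + F$
$S = \frac{17}{10}$ ($S = 1 \cdot \frac{1}{5} - - \frac{3}{2} = \frac{1}{5} + \frac{3}{2} = \frac{17}{10} \approx 1.7$)
$\left(20 + \left(B{\left(-2 \right)} + S\right) D\right)^{2} = \left(20 + \left(\left(-2 - 2\right) + \frac{17}{10}\right) 6\right)^{2} = \left(20 + \left(-4 + \frac{17}{10}\right) 6\right)^{2} = \left(20 - \frac{69}{5}\right)^{2} = \left(\frac{31}{5}\right)^{2} = \frac{961}{25}$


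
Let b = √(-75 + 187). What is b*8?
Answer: 32*√7 ≈ 84.664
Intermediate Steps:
b = 4*√7 (b = √112 = 4*√7 ≈ 10.583)
b*8 = (4*√7)*8 = 32*√7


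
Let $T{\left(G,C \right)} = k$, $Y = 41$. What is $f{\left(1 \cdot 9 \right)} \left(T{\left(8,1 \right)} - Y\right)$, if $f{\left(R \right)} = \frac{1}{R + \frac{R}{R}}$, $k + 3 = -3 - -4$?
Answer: $- \frac{43}{10} \approx -4.3$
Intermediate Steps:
$k = -2$ ($k = -3 - -1 = -3 + \left(-3 + 4\right) = -3 + 1 = -2$)
$T{\left(G,C \right)} = -2$
$f{\left(R \right)} = \frac{1}{1 + R}$ ($f{\left(R \right)} = \frac{1}{R + 1} = \frac{1}{1 + R}$)
$f{\left(1 \cdot 9 \right)} \left(T{\left(8,1 \right)} - Y\right) = \frac{-2 - 41}{1 + 1 \cdot 9} = \frac{-2 - 41}{1 + 9} = \frac{1}{10} \left(-43\right) = - \frac{43}{10}$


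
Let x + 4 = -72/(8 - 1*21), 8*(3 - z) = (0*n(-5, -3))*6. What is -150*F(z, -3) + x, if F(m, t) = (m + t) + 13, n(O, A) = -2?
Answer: -25330/13 ≈ -1948.5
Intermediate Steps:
z = 3 (z = 3 - 0*(-2)*6/8 = 3 - 0*6 = 3 - ⅛*0 = 3 + 0 = 3)
F(m, t) = 13 + m + t
x = 20/13 (x = -4 - 72/(8 - 1*21) = -4 - 72/(8 - 21) = -4 - 72/(-13) = -4 - 72*(-1/13) = -4 + 72/13 = 20/13 ≈ 1.5385)
-150*F(z, -3) + x = -150*(13 + 3 - 3) + 20/13 = -150*13 + 20/13 = -1950 + 20/13 = -25330/13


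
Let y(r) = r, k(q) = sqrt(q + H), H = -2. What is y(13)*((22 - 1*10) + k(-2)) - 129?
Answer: 27 + 26*I ≈ 27.0 + 26.0*I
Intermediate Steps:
k(q) = sqrt(-2 + q) (k(q) = sqrt(q - 2) = sqrt(-2 + q))
y(13)*((22 - 1*10) + k(-2)) - 129 = 13*((22 - 1*10) + sqrt(-2 - 2)) - 129 = 13*((22 - 10) + sqrt(-4)) - 129 = 13*(12 + 2*I) - 129 = (156 + 26*I) - 129 = 27 + 26*I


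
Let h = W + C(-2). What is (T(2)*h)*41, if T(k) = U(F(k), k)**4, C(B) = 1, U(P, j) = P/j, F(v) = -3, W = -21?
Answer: -16605/4 ≈ -4151.3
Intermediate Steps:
T(k) = 81/k**4 (T(k) = (-3/k)**4 = 81/k**4)
h = -20 (h = -21 + 1 = -20)
(T(2)*h)*41 = ((81/2**4)*(-20))*41 = ((81*(1/16))*(-20))*41 = ((81/16)*(-20))*41 = -405/4*41 = -16605/4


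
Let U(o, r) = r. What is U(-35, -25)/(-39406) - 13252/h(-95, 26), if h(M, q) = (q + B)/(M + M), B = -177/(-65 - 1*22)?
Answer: 2877367819445/32037078 ≈ 89814.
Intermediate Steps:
B = 59/29 (B = -177/(-65 - 22) = -177/(-87) = -177*(-1/87) = 59/29 ≈ 2.0345)
h(M, q) = (59/29 + q)/(2*M) (h(M, q) = (q + 59/29)/(M + M) = (59/29 + q)/((2*M)) = (59/29 + q)*(1/(2*M)) = (59/29 + q)/(2*M))
U(-35, -25)/(-39406) - 13252/h(-95, 26) = -25/(-39406) - 13252*(-5510/(59 + 29*26)) = -25*(-1/39406) - 13252*(-5510/(59 + 754)) = 25/39406 - 13252/((1/58)*(-1/95)*813) = 25/39406 - 13252/(-813/5510) = 25/39406 - 13252*(-5510/813) = 25/39406 + 73018520/813 = 2877367819445/32037078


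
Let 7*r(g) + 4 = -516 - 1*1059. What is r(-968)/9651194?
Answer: -1579/67558358 ≈ -2.3372e-5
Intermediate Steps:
r(g) = -1579/7 (r(g) = -4/7 + (-516 - 1*1059)/7 = -4/7 + (-516 - 1059)/7 = -4/7 + (⅐)*(-1575) = -4/7 - 225 = -1579/7)
r(-968)/9651194 = -1579/7/9651194 = -1579/7*1/9651194 = -1579/67558358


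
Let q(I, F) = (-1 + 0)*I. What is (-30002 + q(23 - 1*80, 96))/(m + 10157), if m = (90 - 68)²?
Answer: -29945/10641 ≈ -2.8141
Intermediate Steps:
m = 484 (m = 22² = 484)
q(I, F) = -I
(-30002 + q(23 - 1*80, 96))/(m + 10157) = (-30002 - (23 - 1*80))/(484 + 10157) = (-30002 - (23 - 80))/10641 = (-30002 - 1*(-57))*(1/10641) = (-30002 + 57)*(1/10641) = -29945*1/10641 = -29945/10641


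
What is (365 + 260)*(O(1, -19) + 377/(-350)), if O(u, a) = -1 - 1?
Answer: -26925/14 ≈ -1923.2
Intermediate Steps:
O(u, a) = -2
(365 + 260)*(O(1, -19) + 377/(-350)) = (365 + 260)*(-2 + 377/(-350)) = 625*(-2 + 377*(-1/350)) = 625*(-2 - 377/350) = 625*(-1077/350) = -26925/14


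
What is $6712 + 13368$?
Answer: $20080$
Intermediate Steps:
$6712 + 13368 = 20080$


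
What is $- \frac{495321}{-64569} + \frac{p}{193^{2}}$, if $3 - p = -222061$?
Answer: $\frac{10929554115}{801710227} \approx 13.633$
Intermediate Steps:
$p = 222064$ ($p = 3 - -222061 = 3 + 222061 = 222064$)
$- \frac{495321}{-64569} + \frac{p}{193^{2}} = - \frac{495321}{-64569} + \frac{222064}{193^{2}} = \left(-495321\right) \left(- \frac{1}{64569}\right) + \frac{222064}{37249} = \frac{165107}{21523} + 222064 \cdot \frac{1}{37249} = \frac{165107}{21523} + \frac{222064}{37249} = \frac{10929554115}{801710227}$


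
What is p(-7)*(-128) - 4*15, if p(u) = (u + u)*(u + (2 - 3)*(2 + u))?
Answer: -3644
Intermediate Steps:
p(u) = -4*u (p(u) = (2*u)*(u - (2 + u)) = (2*u)*(u + (-2 - u)) = (2*u)*(-2) = -4*u)
p(-7)*(-128) - 4*15 = -4*(-7)*(-128) - 4*15 = 28*(-128) - 60 = -3584 - 60 = -3644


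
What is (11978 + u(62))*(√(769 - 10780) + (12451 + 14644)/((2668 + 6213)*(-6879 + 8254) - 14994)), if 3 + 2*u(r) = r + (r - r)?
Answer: 650686425/24392762 + 24015*I*√10011/2 ≈ 26.675 + 1.2014e+6*I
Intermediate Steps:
u(r) = -3/2 + r/2 (u(r) = -3/2 + (r + (r - r))/2 = -3/2 + (r + 0)/2 = -3/2 + r/2)
(11978 + u(62))*(√(769 - 10780) + (12451 + 14644)/((2668 + 6213)*(-6879 + 8254) - 14994)) = (11978 + (-3/2 + (½)*62))*(√(769 - 10780) + (12451 + 14644)/((2668 + 6213)*(-6879 + 8254) - 14994)) = (11978 + (-3/2 + 31))*(√(-10011) + 27095/(8881*1375 - 14994)) = (11978 + 59/2)*(I*√10011 + 27095/(12211375 - 14994)) = 24015*(I*√10011 + 27095/12196381)/2 = 24015*(27095/12196381 + I*√10011)/2 = 650686425/24392762 + 24015*I*√10011/2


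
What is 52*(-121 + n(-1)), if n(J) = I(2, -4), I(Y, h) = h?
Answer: -6500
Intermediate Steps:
n(J) = -4
52*(-121 + n(-1)) = 52*(-121 - 4) = 52*(-125) = -6500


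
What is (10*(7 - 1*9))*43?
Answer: -860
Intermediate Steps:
(10*(7 - 1*9))*43 = (10*(7 - 9))*43 = (10*(-2))*43 = -20*43 = -860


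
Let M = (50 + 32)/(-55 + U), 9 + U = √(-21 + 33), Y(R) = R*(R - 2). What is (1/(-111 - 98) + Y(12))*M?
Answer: -32903648/213389 - 1028239*√3/213389 ≈ -162.54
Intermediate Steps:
Y(R) = R*(-2 + R)
U = -9 + 2*√3 (U = -9 + √(-21 + 33) = -9 + √12 = -9 + 2*√3 ≈ -5.5359)
M = 82/(-64 + 2*√3) (M = (50 + 32)/(-55 + (-9 + 2*√3)) = 82/(-64 + 2*√3) ≈ -1.3546)
(1/(-111 - 98) + Y(12))*M = (1/(-111 - 98) + 12*(-2 + 12))*(-1312/1021 - 41*√3/1021) = (1/(-209) + 12*10)*(-1312/1021 - 41*√3/1021) = (-1/209 + 120)*(-1312/1021 - 41*√3/1021) = 25079*(-1312/1021 - 41*√3/1021)/209 = -32903648/213389 - 1028239*√3/213389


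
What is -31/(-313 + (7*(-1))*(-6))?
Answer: 31/271 ≈ 0.11439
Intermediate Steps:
-31/(-313 + (7*(-1))*(-6)) = -31/(-313 - 7*(-6)) = -31/(-313 + 42) = -31/(-271) = -31*(-1/271) = 31/271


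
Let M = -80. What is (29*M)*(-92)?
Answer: 213440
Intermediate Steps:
(29*M)*(-92) = (29*(-80))*(-92) = -2320*(-92) = 213440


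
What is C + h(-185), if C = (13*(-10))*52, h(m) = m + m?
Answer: -7130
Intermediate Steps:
h(m) = 2*m
C = -6760 (C = -130*52 = -6760)
C + h(-185) = -6760 + 2*(-185) = -6760 - 370 = -7130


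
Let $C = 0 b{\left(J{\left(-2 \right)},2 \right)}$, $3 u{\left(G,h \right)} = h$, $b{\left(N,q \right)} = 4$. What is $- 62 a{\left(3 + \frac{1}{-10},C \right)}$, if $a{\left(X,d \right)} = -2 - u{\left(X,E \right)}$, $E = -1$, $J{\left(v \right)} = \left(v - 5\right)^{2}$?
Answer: $\frac{310}{3} \approx 103.33$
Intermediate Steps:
$J{\left(v \right)} = \left(-5 + v\right)^{2}$
$u{\left(G,h \right)} = \frac{h}{3}$
$C = 0$ ($C = 0 \cdot 4 = 0$)
$a{\left(X,d \right)} = - \frac{5}{3}$ ($a{\left(X,d \right)} = -2 - \frac{1}{3} \left(-1\right) = -2 - - \frac{1}{3} = -2 + \frac{1}{3} = - \frac{5}{3}$)
$- 62 a{\left(3 + \frac{1}{-10},C \right)} = \left(-62\right) \left(- \frac{5}{3}\right) = \frac{310}{3}$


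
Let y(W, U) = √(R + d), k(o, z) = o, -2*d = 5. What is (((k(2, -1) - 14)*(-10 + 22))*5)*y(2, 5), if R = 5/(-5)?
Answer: -360*I*√14 ≈ -1347.0*I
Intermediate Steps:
d = -5/2 (d = -½*5 = -5/2 ≈ -2.5000)
R = -1 (R = 5*(-⅕) = -1)
y(W, U) = I*√14/2 (y(W, U) = √(-1 - 5/2) = √(-7/2) = I*√14/2)
(((k(2, -1) - 14)*(-10 + 22))*5)*y(2, 5) = (((2 - 14)*(-10 + 22))*5)*(I*√14/2) = (-12*12*5)*(I*√14/2) = (-144*5)*(I*√14/2) = -360*I*√14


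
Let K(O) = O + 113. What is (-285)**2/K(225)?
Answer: 81225/338 ≈ 240.31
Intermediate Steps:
K(O) = 113 + O
(-285)**2/K(225) = (-285)**2/(113 + 225) = 81225/338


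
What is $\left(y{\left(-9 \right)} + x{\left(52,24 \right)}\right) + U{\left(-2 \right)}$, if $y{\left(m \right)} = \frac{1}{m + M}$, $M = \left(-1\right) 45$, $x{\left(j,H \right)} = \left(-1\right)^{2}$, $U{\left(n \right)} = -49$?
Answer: $- \frac{2593}{54} \approx -48.018$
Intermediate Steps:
$x{\left(j,H \right)} = 1$
$M = -45$
$y{\left(m \right)} = \frac{1}{-45 + m}$ ($y{\left(m \right)} = \frac{1}{m - 45} = \frac{1}{-45 + m}$)
$\left(y{\left(-9 \right)} + x{\left(52,24 \right)}\right) + U{\left(-2 \right)} = \left(\frac{1}{-45 - 9} + 1\right) - 49 = \left(\frac{1}{-54} + 1\right) - 49 = \left(- \frac{1}{54} + 1\right) - 49 = \frac{53}{54} - 49 = - \frac{2593}{54}$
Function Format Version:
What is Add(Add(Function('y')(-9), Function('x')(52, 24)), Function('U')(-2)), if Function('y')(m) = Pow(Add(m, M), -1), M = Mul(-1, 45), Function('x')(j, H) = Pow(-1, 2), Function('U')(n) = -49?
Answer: Rational(-2593, 54) ≈ -48.018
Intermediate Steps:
Function('x')(j, H) = 1
M = -45
Function('y')(m) = Pow(Add(-45, m), -1) (Function('y')(m) = Pow(Add(m, -45), -1) = Pow(Add(-45, m), -1))
Add(Add(Function('y')(-9), Function('x')(52, 24)), Function('U')(-2)) = Add(Add(Pow(Add(-45, -9), -1), 1), -49) = Add(Add(Pow(-54, -1), 1), -49) = Add(Add(Rational(-1, 54), 1), -49) = Add(Rational(53, 54), -49) = Rational(-2593, 54)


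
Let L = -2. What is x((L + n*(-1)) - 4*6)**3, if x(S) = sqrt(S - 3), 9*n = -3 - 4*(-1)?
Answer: -262*I*sqrt(262)/27 ≈ -157.07*I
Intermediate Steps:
n = 1/9 (n = (-3 - 4*(-1))/9 = (-3 + 4)/9 = (1/9)*1 = 1/9 ≈ 0.11111)
x(S) = sqrt(-3 + S)
x((L + n*(-1)) - 4*6)**3 = (sqrt(-3 + ((-2 + (1/9)*(-1)) - 4*6)))**3 = (sqrt(-3 + ((-2 - 1/9) - 24)))**3 = (sqrt(-3 + (-19/9 - 24)))**3 = (sqrt(-3 - 235/9))**3 = (sqrt(-262/9))**3 = (I*sqrt(262)/3)**3 = -262*I*sqrt(262)/27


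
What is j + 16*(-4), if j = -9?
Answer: -73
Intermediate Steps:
j + 16*(-4) = -9 + 16*(-4) = -9 - 64 = -73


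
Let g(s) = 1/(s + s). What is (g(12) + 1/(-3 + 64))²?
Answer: 7225/2143296 ≈ 0.0033710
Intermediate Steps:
g(s) = 1/(2*s)
(g(12) + 1/(-3 + 64))² = ((½)/12 + 1/(-3 + 64))² = ((½)*(1/12) + 1/61)² = (1/24 + 1/61)² = (85/1464)² = 7225/2143296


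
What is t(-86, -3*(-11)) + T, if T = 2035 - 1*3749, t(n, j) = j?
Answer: -1681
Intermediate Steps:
T = -1714 (T = 2035 - 3749 = -1714)
t(-86, -3*(-11)) + T = -3*(-11) - 1714 = 33 - 1714 = -1681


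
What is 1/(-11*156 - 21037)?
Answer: -1/22753 ≈ -4.3950e-5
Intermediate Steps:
1/(-11*156 - 21037) = 1/(-1716 - 21037) = 1/(-22753) = -1/22753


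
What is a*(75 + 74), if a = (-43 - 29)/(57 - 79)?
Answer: 5364/11 ≈ 487.64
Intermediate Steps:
a = 36/11 (a = -72/(-22) = -72*(-1/22) = 36/11 ≈ 3.2727)
a*(75 + 74) = 36*(75 + 74)/11 = (36/11)*149 = 5364/11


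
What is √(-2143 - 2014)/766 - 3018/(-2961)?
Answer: 1006/987 + I*√4157/766 ≈ 1.0193 + 0.084171*I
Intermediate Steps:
√(-2143 - 2014)/766 - 3018/(-2961) = √(-4157)*(1/766) - 3018*(-1/2961) = (I*√4157)*(1/766) + 1006/987 = I*√4157/766 + 1006/987 = 1006/987 + I*√4157/766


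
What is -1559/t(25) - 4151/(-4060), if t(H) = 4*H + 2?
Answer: -421867/29580 ≈ -14.262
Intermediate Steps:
t(H) = 2 + 4*H
-1559/t(25) - 4151/(-4060) = -1559/(2 + 4*25) - 4151/(-4060) = -1559/(2 + 100) - 4151*(-1/4060) = -1559/102 + 593/580 = -421867/29580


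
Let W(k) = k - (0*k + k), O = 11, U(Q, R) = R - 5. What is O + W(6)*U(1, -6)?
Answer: 11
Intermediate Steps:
U(Q, R) = -5 + R
W(k) = 0 (W(k) = k - (0 + k) = k - k = 0)
O + W(6)*U(1, -6) = 11 + 0*(-5 - 6) = 11 + 0*(-11) = 11 + 0 = 11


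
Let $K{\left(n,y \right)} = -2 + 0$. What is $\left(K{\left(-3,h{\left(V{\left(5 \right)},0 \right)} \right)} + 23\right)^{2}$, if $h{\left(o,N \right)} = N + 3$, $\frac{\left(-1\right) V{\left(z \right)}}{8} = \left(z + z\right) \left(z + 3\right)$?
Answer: $441$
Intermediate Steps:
$V{\left(z \right)} = - 16 z \left(3 + z\right)$ ($V{\left(z \right)} = - 8 \left(z + z\right) \left(z + 3\right) = - 8 \cdot 2 z \left(3 + z\right) = - 16 z \left(3 + z\right)$)
$h{\left(o,N \right)} = 3 + N$
$K{\left(n,y \right)} = -2$
$\left(K{\left(-3,h{\left(V{\left(5 \right)},0 \right)} \right)} + 23\right)^{2} = \left(-2 + 23\right)^{2} = 21^{2} = 441$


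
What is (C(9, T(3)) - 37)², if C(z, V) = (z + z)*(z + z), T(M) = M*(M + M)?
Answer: 82369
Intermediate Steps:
T(M) = 2*M² (T(M) = M*(2*M) = 2*M²)
C(z, V) = 4*z² (C(z, V) = (2*z)*(2*z) = 4*z²)
(C(9, T(3)) - 37)² = (4*9² - 37)² = (4*81 - 37)² = (324 - 37)² = 287² = 82369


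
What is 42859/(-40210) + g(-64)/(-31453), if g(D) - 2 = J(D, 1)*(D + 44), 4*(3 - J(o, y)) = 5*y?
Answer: -1346717197/1264725130 ≈ -1.0648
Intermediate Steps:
J(o, y) = 3 - 5*y/4
g(D) = 79 + 7*D/4 (g(D) = 2 + (3 - 5/4*1)*(D + 44) = 2 + (3 - 5/4)*(44 + D) = 2 + 7*(44 + D)/4 = 2 + (77 + 7*D/4) = 79 + 7*D/4)
42859/(-40210) + g(-64)/(-31453) = 42859/(-40210) + (79 + (7/4)*(-64))/(-31453) = 42859*(-1/40210) + (79 - 112)*(-1/31453) = -42859/40210 - 33*(-1/31453) = -42859/40210 + 33/31453 = -1346717197/1264725130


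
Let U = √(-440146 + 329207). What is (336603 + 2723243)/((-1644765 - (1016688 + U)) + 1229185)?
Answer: -4382519510728/2051391734763 + 3059846*I*√110939/2051391734763 ≈ -2.1364 + 0.00049681*I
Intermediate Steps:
U = I*√110939 (U = √(-110939) = I*√110939 ≈ 333.08*I)
(336603 + 2723243)/((-1644765 - (1016688 + U)) + 1229185) = (336603 + 2723243)/((-1644765 - (1016688 + I*√110939)) + 1229185) = 3059846/((-1644765 + (-1016688 - I*√110939)) + 1229185) = 3059846/((-2661453 - I*√110939) + 1229185) = 3059846/(-1432268 - I*√110939)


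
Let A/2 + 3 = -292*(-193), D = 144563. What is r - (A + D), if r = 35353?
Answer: -221916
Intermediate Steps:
A = 112706 (A = -6 + 2*(-292*(-193)) = -6 + 2*56356 = -6 + 112712 = 112706)
r - (A + D) = 35353 - (112706 + 144563) = 35353 - 1*257269 = 35353 - 257269 = -221916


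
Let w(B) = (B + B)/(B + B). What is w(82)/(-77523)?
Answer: -1/77523 ≈ -1.2899e-5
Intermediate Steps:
w(B) = 1 (w(B) = (2*B)/((2*B)) = (2*B)*(1/(2*B)) = 1)
w(82)/(-77523) = 1/(-77523) = 1*(-1/77523) = -1/77523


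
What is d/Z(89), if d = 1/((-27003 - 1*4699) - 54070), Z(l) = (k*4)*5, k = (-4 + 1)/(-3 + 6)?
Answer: 1/1715440 ≈ 5.8294e-7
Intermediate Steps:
k = -1 (k = -3/3 = -3*1/3 = -1)
Z(l) = -20 (Z(l) = -1*4*5 = -4*5 = -20)
d = -1/85772 (d = 1/((-27003 - 4699) - 54070) = 1/(-31702 - 54070) = 1/(-85772) = -1/85772 ≈ -1.1659e-5)
d/Z(89) = -1/85772/(-20) = -1/85772*(-1/20) = 1/1715440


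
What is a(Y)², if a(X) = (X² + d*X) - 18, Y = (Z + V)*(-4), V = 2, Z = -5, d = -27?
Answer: 39204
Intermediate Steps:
Y = 12 (Y = (-5 + 2)*(-4) = -3*(-4) = 12)
a(X) = -18 + X² - 27*X (a(X) = (X² - 27*X) - 18 = -18 + X² - 27*X)
a(Y)² = (-18 + 12² - 27*12)² = (-18 + 144 - 324)² = (-198)² = 39204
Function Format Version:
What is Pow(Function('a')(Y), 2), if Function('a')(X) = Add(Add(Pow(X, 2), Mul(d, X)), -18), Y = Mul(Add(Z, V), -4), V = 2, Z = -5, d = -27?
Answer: 39204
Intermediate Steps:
Y = 12 (Y = Mul(Add(-5, 2), -4) = Mul(-3, -4) = 12)
Function('a')(X) = Add(-18, Pow(X, 2), Mul(-27, X)) (Function('a')(X) = Add(Add(Pow(X, 2), Mul(-27, X)), -18) = Add(-18, Pow(X, 2), Mul(-27, X)))
Pow(Function('a')(Y), 2) = Pow(Add(-18, Pow(12, 2), Mul(-27, 12)), 2) = Pow(Add(-18, 144, -324), 2) = Pow(-198, 2) = 39204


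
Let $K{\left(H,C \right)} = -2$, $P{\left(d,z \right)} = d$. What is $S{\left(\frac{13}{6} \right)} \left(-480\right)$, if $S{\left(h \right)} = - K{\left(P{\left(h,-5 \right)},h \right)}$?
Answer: $-960$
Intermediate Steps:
$S{\left(h \right)} = 2$ ($S{\left(h \right)} = \left(-1\right) \left(-2\right) = 2$)
$S{\left(\frac{13}{6} \right)} \left(-480\right) = 2 \left(-480\right) = -960$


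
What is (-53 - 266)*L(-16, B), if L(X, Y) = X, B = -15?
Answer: 5104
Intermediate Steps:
(-53 - 266)*L(-16, B) = (-53 - 266)*(-16) = -319*(-16) = 5104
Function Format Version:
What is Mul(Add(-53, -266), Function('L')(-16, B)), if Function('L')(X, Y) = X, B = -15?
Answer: 5104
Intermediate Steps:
Mul(Add(-53, -266), Function('L')(-16, B)) = Mul(Add(-53, -266), -16) = Mul(-319, -16) = 5104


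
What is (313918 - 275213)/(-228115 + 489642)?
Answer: 38705/261527 ≈ 0.14800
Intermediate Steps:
(313918 - 275213)/(-228115 + 489642) = 38705/261527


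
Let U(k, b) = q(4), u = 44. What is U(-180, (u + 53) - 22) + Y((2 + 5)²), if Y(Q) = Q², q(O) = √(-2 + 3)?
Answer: 2402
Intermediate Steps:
q(O) = 1 (q(O) = √1 = 1)
U(k, b) = 1
U(-180, (u + 53) - 22) + Y((2 + 5)²) = 1 + ((2 + 5)²)² = 1 + (7²)² = 1 + 49² = 1 + 2401 = 2402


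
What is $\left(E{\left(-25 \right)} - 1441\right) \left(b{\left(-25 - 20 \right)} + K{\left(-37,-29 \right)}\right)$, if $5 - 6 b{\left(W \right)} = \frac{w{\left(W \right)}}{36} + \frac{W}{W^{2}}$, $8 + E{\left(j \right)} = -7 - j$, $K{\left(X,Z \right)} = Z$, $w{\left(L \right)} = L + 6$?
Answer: $\frac{1601713}{40} \approx 40043.0$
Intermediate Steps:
$w{\left(L \right)} = 6 + L$
$E{\left(j \right)} = -15 - j$ ($E{\left(j \right)} = -8 - \left(7 + j\right) = -15 - j$)
$b{\left(W \right)} = \frac{29}{36} - \frac{1}{6 W} - \frac{W}{216}$ ($b{\left(W \right)} = \frac{5}{6} - \frac{\frac{6 + W}{36} + \frac{W}{W^{2}}}{6} = \frac{5}{6} - \frac{\left(6 + W\right) \frac{1}{36} + \frac{W}{W^{2}}}{6} = \frac{5}{6} - \frac{\left(\frac{1}{6} + \frac{W}{36}\right) + \frac{1}{W}}{6} = \frac{5}{6} - \frac{\frac{1}{6} + \frac{1}{W} + \frac{W}{36}}{6} = \frac{5}{6} - \left(\frac{1}{36} + \frac{1}{6 W} + \frac{W}{216}\right) = \frac{29}{36} - \frac{1}{6 W} - \frac{W}{216}$)
$\left(E{\left(-25 \right)} - 1441\right) \left(b{\left(-25 - 20 \right)} + K{\left(-37,-29 \right)}\right) = \left(\left(-15 - -25\right) - 1441\right) \left(\frac{-36 - \left(-25 - 20\right) \left(-174 - 45\right)}{216 \left(-25 - 20\right)} - 29\right) = \left(\left(-15 + 25\right) - 1441\right) \left(\frac{-36 - - 45 \left(-174 - 45\right)}{216 \left(-45\right)} - 29\right) = \left(10 - 1441\right) \left(\frac{1}{216} \left(- \frac{1}{45}\right) \left(-36 - \left(-45\right) \left(-219\right)\right) - 29\right) = - 1431 \left(\frac{1}{216} \left(- \frac{1}{45}\right) \left(-36 - 9855\right) - 29\right) = - 1431 \left(\frac{1}{216} \left(- \frac{1}{45}\right) \left(-9891\right) - 29\right) = - 1431 \left(\frac{1099}{1080} - 29\right) = \left(-1431\right) \left(- \frac{30221}{1080}\right) = \frac{1601713}{40}$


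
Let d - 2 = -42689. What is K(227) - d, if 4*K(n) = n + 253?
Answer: 42807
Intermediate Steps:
K(n) = 253/4 + n/4 (K(n) = (n + 253)/4 = (253 + n)/4 = 253/4 + n/4)
d = -42687 (d = 2 - 42689 = -42687)
K(227) - d = (253/4 + (¼)*227) - 1*(-42687) = (253/4 + 227/4) + 42687 = 120 + 42687 = 42807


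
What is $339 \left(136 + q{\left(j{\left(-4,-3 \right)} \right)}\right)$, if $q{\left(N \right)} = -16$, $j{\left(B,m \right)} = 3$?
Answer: $40680$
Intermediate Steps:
$339 \left(136 + q{\left(j{\left(-4,-3 \right)} \right)}\right) = 339 \left(136 - 16\right) = 339 \cdot 120 = 40680$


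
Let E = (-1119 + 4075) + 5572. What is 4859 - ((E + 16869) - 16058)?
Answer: -4480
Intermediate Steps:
E = 8528 (E = 2956 + 5572 = 8528)
4859 - ((E + 16869) - 16058) = 4859 - ((8528 + 16869) - 16058) = 4859 - (25397 - 16058) = 4859 - 1*9339 = 4859 - 9339 = -4480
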